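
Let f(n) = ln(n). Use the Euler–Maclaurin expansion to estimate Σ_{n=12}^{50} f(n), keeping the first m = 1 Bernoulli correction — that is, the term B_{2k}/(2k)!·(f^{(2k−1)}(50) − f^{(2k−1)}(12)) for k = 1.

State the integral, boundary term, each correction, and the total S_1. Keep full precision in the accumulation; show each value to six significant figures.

S_1 ≈ 130.975

∫_12^50 ln(x) dx evaluates to 127.782.
½[f(12) + f(50)] = ½[2.48491 + 3.91202] = 3.19846.
So far: 130.981.
Order-1 term: 1/12 · (0.0200000 − 0.0833333) = -0.00527778.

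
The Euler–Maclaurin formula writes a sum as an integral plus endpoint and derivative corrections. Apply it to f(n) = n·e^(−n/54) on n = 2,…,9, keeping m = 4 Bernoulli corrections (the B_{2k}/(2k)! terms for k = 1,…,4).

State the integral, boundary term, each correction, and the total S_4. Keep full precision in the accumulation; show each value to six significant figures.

S_4 ≈ 39.0721

Integral: ∫_2^9 x·e^(−x/54) dx = 34.3179.
Boundary: ½(f(2) + f(9)) = ½(1.92728 + 7.61834) = 4.77281.
Integral + boundary = 39.0907.
Correction k=1: B_{2}/2! · (f^{(1)}(9) − f^{(1)}(2)) = 1/12 · (0.705401 − 0.927950) = -0.0185457.
Running total after k=1: 39.0721.
Correction k=2: B_{4}/4! · (f^{(3)}(9) − f^{(3)}(2)) = −1/720 · (0.000822485 − 0.000979160) = 2.17605e-07.
Running total after k=2: 39.0721.
Correction k=3: B_{6}/6! · (f^{(5)}(9) − f^{(5)}(2)) = 1/30240 · (4.81160e-07 − 5.62446e-07) = -2.68804e-12.
Running total after k=3: 39.0721.
Correction k=4: B_{8}/8! · (f^{(7)}(9) − f^{(7)}(2)) = −1/1209600 · (2.33285e-10 − 2.70612e-10) = 3.08583e-17.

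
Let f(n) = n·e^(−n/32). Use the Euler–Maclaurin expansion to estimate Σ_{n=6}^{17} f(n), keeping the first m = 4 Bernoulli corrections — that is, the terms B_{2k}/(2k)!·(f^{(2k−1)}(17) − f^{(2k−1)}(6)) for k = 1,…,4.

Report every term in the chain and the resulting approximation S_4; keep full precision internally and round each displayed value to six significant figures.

∫_6^17 x·e^(−x/32) dx evaluates to 86.3198.
½[f(6) + f(17)] = ½[4.97417 + 9.99378] = 7.48398.
Integral + boundary = 93.8037.
Correction k=1: B_{2}/2! · (f^{(1)}(17) − f^{(1)}(6)) = 1/12 · (0.275564 − 0.673586) = -0.0331685.
Partial sum through k=1: 93.7706.
Correction k=2: B_{4}/4! · (f^{(3)}(17) − f^{(3)}(6)) = −1/720 · (0.00141729 − 0.00227700) = 1.19404e-06.
Partial sum through k=2: 93.7706.
Correction k=3: B_{6}/6! · (f^{(5)}(17) − f^{(5)}(6)) = 1/30240 · (2.50534e-06 − 3.80488e-06) = -4.29740e-11.
Partial sum through k=3: 93.7706.
Correction k=4: B_{8}/8! · (f^{(7)}(17) − f^{(7)}(6)) = −1/1209600 · (3.54162e-09 − 5.25989e-09) = 1.42053e-15.

S_4 ≈ 93.7706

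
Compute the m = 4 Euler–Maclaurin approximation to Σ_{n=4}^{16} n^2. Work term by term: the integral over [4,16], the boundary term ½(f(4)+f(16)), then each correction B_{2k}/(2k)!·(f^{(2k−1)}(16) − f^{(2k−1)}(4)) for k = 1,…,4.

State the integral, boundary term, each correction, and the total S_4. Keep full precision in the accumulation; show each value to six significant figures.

The integral term ∫_4^16 x^2 dx = 1344.00.
½[f(4) + f(16)] = ½[16.0000 + 256.000] = 136.000.
Running total after boundary: 1480.00.
Order-1 term: 1/12 · (32.0000 − 8.00000) = 2.00000.
Partial sum through k=1: 1482.00.
Order-2 term: −1/720 · (0.00000 − 0.00000) = 0.00000.
Partial sum through k=2: 1482.00.
Order-3 term: 1/30240 · (0.00000 − 0.00000) = 0.00000.
Partial sum through k=3: 1482.00.
Order-4 term: −1/1209600 · (0.00000 − 0.00000) = 0.00000.

S_4 ≈ 1482.00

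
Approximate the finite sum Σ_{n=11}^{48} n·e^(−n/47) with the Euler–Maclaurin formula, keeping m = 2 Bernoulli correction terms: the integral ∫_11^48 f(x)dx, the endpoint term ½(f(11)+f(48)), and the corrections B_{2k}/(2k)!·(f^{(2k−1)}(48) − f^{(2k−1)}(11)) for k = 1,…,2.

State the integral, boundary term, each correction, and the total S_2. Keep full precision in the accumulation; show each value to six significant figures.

S_2 ≈ 562.103

The integral term ∫_11^48 x·e^(−x/47) dx = 549.158.
½[f(11) + f(48)] = ½[8.70461 + 17.2865] = 12.9955.
Integral + boundary = 562.154.
Correction k=1: B_{2}/2! · (f^{(1)}(48) − f^{(1)}(11)) = 1/12 · (-0.00766244 − 0.606124) = -0.0511488.
Running total after k=1: 562.103.
Correction k=2: B_{4}/4! · (f^{(3)}(48) − f^{(3)}(11)) = −1/720 · (0.000322593 − 0.000990847) = 9.28130e-07.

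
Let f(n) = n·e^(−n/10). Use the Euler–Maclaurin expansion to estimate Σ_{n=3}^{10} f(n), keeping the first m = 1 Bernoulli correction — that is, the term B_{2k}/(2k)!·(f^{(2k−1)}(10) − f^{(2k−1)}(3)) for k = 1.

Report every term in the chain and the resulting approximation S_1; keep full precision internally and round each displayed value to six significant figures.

∫_3^10 x·e^(−x/10) dx evaluates to 22.7305.
½[f(3) + f(10)] = ½[2.22245 + 3.67879] = 2.95062.
Running total after boundary: 25.6811.
k=1: B_{2}/(2)! × [f^{(1)}(10) − f^{(1)}(3)] = 1/12 × (0.00000 − 0.518573) = -0.0432144.

S_1 ≈ 25.6379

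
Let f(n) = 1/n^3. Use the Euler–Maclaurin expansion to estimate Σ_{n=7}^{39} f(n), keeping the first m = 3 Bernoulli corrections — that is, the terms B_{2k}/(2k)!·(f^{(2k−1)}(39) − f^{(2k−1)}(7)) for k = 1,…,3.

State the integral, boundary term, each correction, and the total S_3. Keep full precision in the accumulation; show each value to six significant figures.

S_3 ≈ 0.0114448

∫_7^39 1/x^3 dx evaluates to 0.00987535.
½[f(7) + f(39)] = ½[0.00291545 + 1.68580e-05] = 0.00146615.
Integral + boundary = 0.0113415.
k=1: B_{2}/(2)! × [f^{(1)}(39) − f^{(1)}(7)] = 1/12 × (-1.29677e-06 − (-0.00124948)) = 0.000104015.
Running total after k=1: 0.0114455.
k=2: B_{4}/(4)! × [f^{(3)}(39) − f^{(3)}(7)] = −1/720 × (-1.70515e-08 − (-0.000509992)) = -7.08298e-07.
Running total after k=2: 0.0114448.
k=3: B_{6}/(6)! × [f^{(5)}(39) − f^{(5)}(7)] = 1/30240 × (-4.70851e-10 − (-0.000437136)) = 1.44555e-08.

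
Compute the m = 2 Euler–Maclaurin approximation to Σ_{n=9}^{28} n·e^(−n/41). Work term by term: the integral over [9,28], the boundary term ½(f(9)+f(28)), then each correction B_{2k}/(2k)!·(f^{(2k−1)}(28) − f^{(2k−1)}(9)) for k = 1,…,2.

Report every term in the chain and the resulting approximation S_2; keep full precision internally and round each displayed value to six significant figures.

Integral: ∫_9^28 x·e^(−x/41) dx = 216.935.
½[f(9) + f(28)] = ½[7.22619 + 14.1438] = 10.6850.
Running total after boundary: 227.620.
Correction k=1: B_{2}/2! · (f^{(1)}(28) − f^{(1)}(9)) = 1/12 · (0.160165 − 0.626662) = -0.0388747.
After k=1: 227.582.
Correction k=2: B_{4}/4! · (f^{(3)}(28) − f^{(3)}(9)) = −1/720 · (0.000696275 − 0.00132807) = 8.77491e-07.

S_2 ≈ 227.582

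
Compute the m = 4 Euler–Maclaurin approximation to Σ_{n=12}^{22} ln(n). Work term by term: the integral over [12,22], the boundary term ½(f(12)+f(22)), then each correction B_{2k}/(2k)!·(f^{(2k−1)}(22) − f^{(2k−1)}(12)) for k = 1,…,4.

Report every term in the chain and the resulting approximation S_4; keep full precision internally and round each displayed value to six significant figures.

S_4 ≈ 30.9689

The integral term ∫_12^22 ln(x) dx = 28.1841.
Endpoint term: (f(12) + f(22))/2 = (2.48491 + 3.09104)/2 = 2.78797.
So far: 30.9720.
Correction k=1: B_{2}/2! · (f^{(1)}(22) − f^{(1)}(12)) = 1/12 · (0.0454545 − 0.0833333) = -0.00315657.
After k=1: 30.9689.
Correction k=2: B_{4}/4! · (f^{(3)}(22) − f^{(3)}(12)) = −1/720 · (0.000187829 − 0.00115741) = 1.34664e-06.
After k=2: 30.9689.
Correction k=3: B_{6}/6! · (f^{(5)}(22) − f^{(5)}(12)) = 1/30240 · (4.65691e-06 − 9.64506e-05) = -3.03551e-09.
After k=3: 30.9689.
Correction k=4: B_{8}/8! · (f^{(7)}(22) − f^{(7)}(12)) = −1/1209600 · (2.88651e-07 − 2.00939e-05) = 1.63734e-11.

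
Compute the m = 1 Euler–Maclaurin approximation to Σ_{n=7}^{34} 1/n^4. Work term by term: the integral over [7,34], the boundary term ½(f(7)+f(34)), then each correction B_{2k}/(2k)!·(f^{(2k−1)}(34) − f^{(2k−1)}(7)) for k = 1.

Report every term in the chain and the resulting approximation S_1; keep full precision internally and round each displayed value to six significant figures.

Integral: ∫_7^34 1/x^4 dx = 0.000963336.
Boundary: ½(f(7) + f(34)) = ½(0.000416493 + 7.48315e-07) = 0.000208621.
So far: 0.00117196.
Correction k=1: B_{2}/2! · (f^{(1)}(34) − f^{(1)}(7)) = 1/12 · (-8.80370e-08 − (-0.000237996)) = 1.98257e-05.

S_1 ≈ 0.00119178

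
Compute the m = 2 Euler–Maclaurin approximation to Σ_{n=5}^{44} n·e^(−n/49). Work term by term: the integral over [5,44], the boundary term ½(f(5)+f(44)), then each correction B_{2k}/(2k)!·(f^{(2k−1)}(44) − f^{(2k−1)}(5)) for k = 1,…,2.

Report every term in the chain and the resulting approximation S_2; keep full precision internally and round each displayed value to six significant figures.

The integral term ∫_5^44 x·e^(−x/49) dx = 532.796.
Endpoint term: (f(5) + f(44))/2 = (4.51496 + 17.9256)/2 = 11.2203.
Integral + boundary = 544.016.
k=1: B_{2}/(2)! × [f^{(1)}(44) − f^{(1)}(5)] = 1/12 × (0.0415715 − 0.810851) = -0.0641066.
After k=1: 543.952.
k=2: B_{4}/(4)! × [f^{(3)}(44) − f^{(3)}(5)] = −1/720 × (0.000356673 − 0.00108989) = 1.01836e-06.

S_2 ≈ 543.952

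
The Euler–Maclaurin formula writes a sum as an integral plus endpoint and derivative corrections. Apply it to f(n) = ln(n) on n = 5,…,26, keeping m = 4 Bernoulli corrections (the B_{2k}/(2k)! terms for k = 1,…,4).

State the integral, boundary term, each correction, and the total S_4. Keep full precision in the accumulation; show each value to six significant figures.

The integral term ∫_5^26 ln(x) dx = 55.6633.
Endpoint term: (f(5) + f(26))/2 = (1.60944 + 3.25810)/2 = 2.43377.
Running total after boundary: 58.0971.
Correction k=1: B_{2}/2! · (f^{(1)}(26) − f^{(1)}(5)) = 1/12 · (0.0384615 − 0.200000) = -0.0134615.
Running total after k=1: 58.0836.
Correction k=2: B_{4}/4! · (f^{(3)}(26) − f^{(3)}(5)) = −1/720 · (0.000113792 − 0.0160000) = 2.20642e-05.
Running total after k=2: 58.0836.
Correction k=3: B_{6}/6! · (f^{(5)}(26) − f^{(5)}(5)) = 1/30240 · (2.01997e-06 − 0.00768000) = -2.53901e-07.
Running total after k=3: 58.0836.
Correction k=4: B_{8}/8! · (f^{(7)}(26) − f^{(7)}(5)) = −1/1209600 · (8.96436e-08 − 0.00921600) = 7.61897e-09.

S_4 ≈ 58.0836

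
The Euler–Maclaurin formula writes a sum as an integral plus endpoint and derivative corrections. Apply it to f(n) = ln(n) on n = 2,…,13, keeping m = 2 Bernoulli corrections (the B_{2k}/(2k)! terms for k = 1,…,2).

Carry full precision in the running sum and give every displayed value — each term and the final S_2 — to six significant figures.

S_2 ≈ 22.5522

The integral term ∫_2^13 ln(x) dx = 20.9580.
Boundary: ½(f(2) + f(13)) = ½(0.693147 + 2.56495) = 1.62905.
Running total after boundary: 22.5871.
k=1: B_{2}/(2)! × [f^{(1)}(13) − f^{(1)}(2)] = 1/12 × (0.0769231 − 0.500000) = -0.0352564.
Running total after k=1: 22.5518.
k=2: B_{4}/(4)! × [f^{(3)}(13) − f^{(3)}(2)] = −1/720 × (0.000910332 − 0.250000) = 0.000345958.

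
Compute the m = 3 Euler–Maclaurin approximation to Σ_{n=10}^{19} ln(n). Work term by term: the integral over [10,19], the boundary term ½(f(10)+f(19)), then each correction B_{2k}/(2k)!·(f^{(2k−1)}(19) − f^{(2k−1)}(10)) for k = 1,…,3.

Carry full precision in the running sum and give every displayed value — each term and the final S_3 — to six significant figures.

S_3 ≈ 26.5381

The integral term ∫_10^19 ln(x) dx = 23.9185.
Boundary: ½(f(10) + f(19)) = ½(2.30259 + 2.94444) = 2.62351.
So far: 26.5420.
Correction k=1: B_{2}/2! · (f^{(1)}(19) − f^{(1)}(10)) = 1/12 · (0.0526316 − 0.100000) = -0.00394737.
Partial sum through k=1: 26.5381.
Correction k=2: B_{4}/4! · (f^{(3)}(19) − f^{(3)}(10)) = −1/720 · (0.000291588 − 0.00200000) = 2.37279e-06.
Partial sum through k=2: 26.5381.
Correction k=3: B_{6}/6! · (f^{(5)}(19) − f^{(5)}(10)) = 1/30240 · (9.69267e-06 − 0.000240000) = -7.61598e-09.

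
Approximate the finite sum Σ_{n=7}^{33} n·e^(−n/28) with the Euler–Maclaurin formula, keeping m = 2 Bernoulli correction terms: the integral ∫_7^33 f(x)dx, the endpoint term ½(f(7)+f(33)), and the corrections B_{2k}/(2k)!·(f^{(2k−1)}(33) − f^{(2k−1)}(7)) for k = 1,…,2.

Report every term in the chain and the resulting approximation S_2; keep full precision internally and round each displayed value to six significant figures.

S_2 ≈ 245.392

Integral: ∫_7^33 x·e^(−x/28) dx = 237.642.
½[f(7) + f(33)] = ½[5.45161 + 10.1547] = 7.80315.
Integral + boundary = 245.446.
Correction k=1: B_{2}/2! · (f^{(1)}(33) − f^{(1)}(7)) = 1/12 · (-0.0549496 − 0.584101) = -0.0532542.
Partial sum through k=1: 245.392.
Correction k=2: B_{4}/4! · (f^{(3)}(33) − f^{(3)}(7)) = −1/720 · (0.000714906 − 0.00273176) = 2.80119e-06.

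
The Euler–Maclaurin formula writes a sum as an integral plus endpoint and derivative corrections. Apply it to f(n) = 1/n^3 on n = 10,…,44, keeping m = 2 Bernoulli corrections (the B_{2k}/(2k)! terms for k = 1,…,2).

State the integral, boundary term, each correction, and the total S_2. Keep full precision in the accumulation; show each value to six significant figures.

The integral term ∫_10^44 1/x^3 dx = 0.00474174.
Endpoint term: (f(10) + f(44))/2 = (0.00100000 + 1.17393e-05)/2 = 0.000505870.
So far: 0.00524761.
k=1: B_{2}/(2)! × [f^{(1)}(44) − f^{(1)}(10)] = 1/12 × (-8.00406e-07 − (-0.000300000)) = 2.49333e-05.
After k=1: 0.00527254.
k=2: B_{4}/(4)! × [f^{(3)}(44) − f^{(3)}(10)] = −1/720 × (-8.26866e-09 − (-6.00000e-05)) = -8.33218e-08.

S_2 ≈ 0.00527246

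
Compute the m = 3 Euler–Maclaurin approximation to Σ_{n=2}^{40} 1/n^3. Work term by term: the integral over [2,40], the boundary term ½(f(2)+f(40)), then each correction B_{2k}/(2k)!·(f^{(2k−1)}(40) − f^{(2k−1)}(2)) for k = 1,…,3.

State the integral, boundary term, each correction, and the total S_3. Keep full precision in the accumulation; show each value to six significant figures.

∫_2^40 1/x^3 dx evaluates to 0.124688.
½[f(2) + f(40)] = ½[0.125000 + 1.56250e-05] = 0.0625078.
Running total after boundary: 0.187195.
k=1: B_{2}/(2)! × [f^{(1)}(40) − f^{(1)}(2)] = 1/12 × (-1.17187e-06 − (-0.187500)) = 0.0156249.
Partial sum through k=1: 0.202820.
k=2: B_{4}/(4)! × [f^{(3)}(40) − f^{(3)}(2)] = −1/720 × (-1.46484e-08 − (-0.937500)) = -0.00130208.
Partial sum through k=2: 0.201518.
k=3: B_{6}/(6)! × [f^{(5)}(40) − f^{(5)}(2)] = 1/30240 × (-3.84521e-10 − (-9.84375)) = 0.000325521.

S_3 ≈ 0.201844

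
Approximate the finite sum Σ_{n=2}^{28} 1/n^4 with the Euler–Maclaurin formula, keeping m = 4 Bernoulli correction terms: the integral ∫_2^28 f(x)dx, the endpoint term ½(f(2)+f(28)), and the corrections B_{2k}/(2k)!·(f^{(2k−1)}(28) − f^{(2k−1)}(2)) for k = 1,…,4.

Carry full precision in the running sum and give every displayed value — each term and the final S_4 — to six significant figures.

The integral term ∫_2^28 1/x^4 dx = 0.0416515.
½[f(2) + f(28)] = ½[0.0625000 + 1.62693e-06] = 0.0312508.
So far: 0.0729023.
Correction k=1: B_{2}/2! · (f^{(1)}(28) − f^{(1)}(2)) = 1/12 · (-2.32418e-07 − (-0.125000)) = 0.0104166.
Partial sum through k=1: 0.0833189.
Correction k=2: B_{4}/4! · (f^{(3)}(28) − f^{(3)}(2)) = −1/720 · (-8.89355e-09 − (-0.937500)) = -0.00130208.
Partial sum through k=2: 0.0820169.
Correction k=3: B_{6}/6! · (f^{(5)}(28) − f^{(5)}(2)) = 1/30240 · (-6.35253e-10 − (-13.1250)) = 0.000434028.
Partial sum through k=3: 0.0824509.
Correction k=4: B_{8}/8! · (f^{(7)}(28) − f^{(7)}(2)) = −1/1209600 · (-7.29245e-11 − (-295.312)) = -0.000244141.

S_4 ≈ 0.0822067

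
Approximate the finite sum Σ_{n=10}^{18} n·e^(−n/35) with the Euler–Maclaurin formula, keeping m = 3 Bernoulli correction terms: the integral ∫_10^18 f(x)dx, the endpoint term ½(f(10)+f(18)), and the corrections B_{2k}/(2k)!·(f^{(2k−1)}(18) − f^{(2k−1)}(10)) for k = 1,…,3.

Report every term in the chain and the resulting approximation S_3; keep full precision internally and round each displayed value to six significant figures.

S_3 ≈ 83.5394

Integral: ∫_10^18 x·e^(−x/35) dx = 74.4212.
Boundary: ½(f(10) + f(18)) = ½(7.51477 + 10.7627) = 9.13873.
So far: 83.5599.
k=1: B_{2}/(2)! × [f^{(1)}(18) − f^{(1)}(10)] = 1/12 × (0.290422 − 0.536769) = -0.0205290.
After k=1: 83.5394.
k=2: B_{4}/(4)! × [f^{(3)}(18) − f^{(3)}(10)] = −1/720 × (0.00121329 − 0.00166508) = 6.27491e-07.
After k=2: 83.5394.
k=3: B_{6}/(6)! × [f^{(5)}(18) − f^{(5)}(10)] = 1/30240 × (1.78734e-06 − 2.36080e-06) = -1.89636e-11.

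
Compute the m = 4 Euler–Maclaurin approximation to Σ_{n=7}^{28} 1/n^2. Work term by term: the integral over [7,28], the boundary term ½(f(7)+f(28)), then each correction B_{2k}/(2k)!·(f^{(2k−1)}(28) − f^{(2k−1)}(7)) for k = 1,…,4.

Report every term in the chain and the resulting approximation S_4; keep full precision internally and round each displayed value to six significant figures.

∫_7^28 1/x^2 dx evaluates to 0.107143.
Endpoint term: (f(7) + f(28))/2 = (0.0204082 + 0.00127551)/2 = 0.0108418.
Integral + boundary = 0.117985.
Correction k=1: B_{2}/2! · (f^{(1)}(28) − f^{(1)}(7)) = 1/12 · (-9.11079e-05 − (-0.00583090)) = 0.000478316.
After k=1: 0.118463.
Correction k=2: B_{4}/4! · (f^{(3)}(28) − f^{(3)}(7)) = −1/720 · (-1.39451e-06 − (-0.00142798)) = -1.98136e-06.
After k=2: 0.118461.
Correction k=3: B_{6}/6! · (f^{(5)}(28) − f^{(5)}(7)) = 1/30240 · (-5.33613e-08 − (-0.000874271)) = 2.89093e-08.
After k=3: 0.118461.
Correction k=4: B_{8}/8! · (f^{(7)}(28) − f^{(7)}(7)) = −1/1209600 · (-3.81152e-09 − (-0.000999167)) = -8.26028e-10.

S_4 ≈ 0.118461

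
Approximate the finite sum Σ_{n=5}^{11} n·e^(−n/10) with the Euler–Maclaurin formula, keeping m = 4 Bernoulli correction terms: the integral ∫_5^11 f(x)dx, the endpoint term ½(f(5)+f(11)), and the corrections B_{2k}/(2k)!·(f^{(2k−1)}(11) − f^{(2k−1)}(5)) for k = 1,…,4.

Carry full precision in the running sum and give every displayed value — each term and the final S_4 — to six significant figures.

S_4 ≈ 24.3958

The integral term ∫_5^11 x·e^(−x/10) dx = 21.0767.
Endpoint term: (f(5) + f(11))/2 = (3.03265 + 3.66158)/2 = 3.34712.
Running total after boundary: 24.4238.
Correction k=1: B_{2}/2! · (f^{(1)}(11) − f^{(1)}(5)) = 1/12 · (-0.0332871 − 0.303265) = -0.0280460.
Partial sum through k=1: 24.3957.
Correction k=2: B_{4}/4! · (f^{(3)}(11) − f^{(3)}(5)) = −1/720 · (0.00632455 − 0.0151633) = 1.22760e-05.
Partial sum through k=2: 24.3958.
Correction k=3: B_{6}/6! · (f^{(5)}(11) − f^{(5)}(5)) = 1/30240 · (0.000129820 − 0.000272939) = -4.73277e-09.
Partial sum through k=3: 24.3958.
Correction k=4: B_{8}/8! · (f^{(7)}(11) − f^{(7)}(5)) = −1/1209600 · (1.96394e-06 − 3.94245e-06) = 1.63567e-12.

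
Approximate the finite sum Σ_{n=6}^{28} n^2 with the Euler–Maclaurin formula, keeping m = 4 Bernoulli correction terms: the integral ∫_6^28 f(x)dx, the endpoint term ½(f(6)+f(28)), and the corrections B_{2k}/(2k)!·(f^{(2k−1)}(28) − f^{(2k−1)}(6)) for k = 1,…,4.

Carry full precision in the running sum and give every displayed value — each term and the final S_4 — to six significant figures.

S_4 ≈ 7659.00

∫_6^28 x^2 dx evaluates to 7245.33.
Endpoint term: (f(6) + f(28))/2 = (36.0000 + 784.000)/2 = 410.000.
Running total after boundary: 7655.33.
Order-1 term: 1/12 · (56.0000 − 12.0000) = 3.66667.
Running total after k=1: 7659.00.
Order-2 term: −1/720 · (0.00000 − 0.00000) = 0.00000.
Running total after k=2: 7659.00.
Order-3 term: 1/30240 · (0.00000 − 0.00000) = 0.00000.
Running total after k=3: 7659.00.
Order-4 term: −1/1209600 · (0.00000 − 0.00000) = 0.00000.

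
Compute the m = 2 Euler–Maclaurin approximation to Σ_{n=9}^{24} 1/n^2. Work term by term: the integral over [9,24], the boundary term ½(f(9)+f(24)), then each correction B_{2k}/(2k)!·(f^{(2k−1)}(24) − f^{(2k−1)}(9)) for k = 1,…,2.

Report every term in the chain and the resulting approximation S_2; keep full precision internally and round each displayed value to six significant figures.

The integral term ∫_9^24 1/x^2 dx = 0.0694444.
Endpoint term: (f(9) + f(24))/2 = (0.0123457 + 0.00173611)/2 = 0.00704090.
Running total after boundary: 0.0764853.
k=1: B_{2}/(2)! × [f^{(1)}(24) − f^{(1)}(9)] = 1/12 × (-0.000144676 − (-0.00274348)) = 0.000216567.
Partial sum through k=1: 0.0767019.
k=2: B_{4}/(4)! × [f^{(3)}(24) − f^{(3)}(9)] = −1/720 × (-3.01408e-06 − (-0.000406442)) = -5.60317e-07.

S_2 ≈ 0.0767013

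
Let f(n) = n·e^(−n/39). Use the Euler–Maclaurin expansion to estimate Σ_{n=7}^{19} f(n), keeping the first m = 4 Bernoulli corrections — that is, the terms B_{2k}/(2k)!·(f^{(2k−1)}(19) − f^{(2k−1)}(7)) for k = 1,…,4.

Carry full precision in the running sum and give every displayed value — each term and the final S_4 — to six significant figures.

The integral term ∫_7^19 x·e^(−x/39) dx = 109.568.
Endpoint term: (f(7) + f(19))/2 = (5.84989 + 11.6728)/2 = 8.76133.
So far: 118.330.
Order-1 term: 1/12 · (0.315055 − 0.685701) = -0.0308872.
Partial sum through k=1: 118.299.
Order-2 term: −1/720 · (0.00101497 − 0.00154970) = 7.42686e-07.
Partial sum through k=2: 118.299.
Order-3 term: 1/30240 · (1.19842e-06 − 1.74134e-06) = -1.79537e-11.
Partial sum through k=3: 118.299.
Order-4 term: −1/1209600 · (1.13711e-09 − 1.61987e-09) = 3.99105e-16.

S_4 ≈ 118.299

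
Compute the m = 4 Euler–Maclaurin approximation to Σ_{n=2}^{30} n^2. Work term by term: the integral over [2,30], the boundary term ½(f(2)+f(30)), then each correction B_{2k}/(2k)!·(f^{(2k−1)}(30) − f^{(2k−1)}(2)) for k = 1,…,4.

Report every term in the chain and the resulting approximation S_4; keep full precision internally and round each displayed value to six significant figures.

S_4 ≈ 9454.00

∫_2^30 x^2 dx evaluates to 8997.33.
Boundary: ½(f(2) + f(30)) = ½(4.00000 + 900.000) = 452.000.
So far: 9449.33.
k=1: B_{2}/(2)! × [f^{(1)}(30) − f^{(1)}(2)] = 1/12 × (60.0000 − 4.00000) = 4.66667.
Running total after k=1: 9454.00.
k=2: B_{4}/(4)! × [f^{(3)}(30) − f^{(3)}(2)] = −1/720 × (0.00000 − 0.00000) = 0.00000.
Running total after k=2: 9454.00.
k=3: B_{6}/(6)! × [f^{(5)}(30) − f^{(5)}(2)] = 1/30240 × (0.00000 − 0.00000) = 0.00000.
Running total after k=3: 9454.00.
k=4: B_{8}/(8)! × [f^{(7)}(30) − f^{(7)}(2)] = −1/1209600 × (0.00000 − 0.00000) = 0.00000.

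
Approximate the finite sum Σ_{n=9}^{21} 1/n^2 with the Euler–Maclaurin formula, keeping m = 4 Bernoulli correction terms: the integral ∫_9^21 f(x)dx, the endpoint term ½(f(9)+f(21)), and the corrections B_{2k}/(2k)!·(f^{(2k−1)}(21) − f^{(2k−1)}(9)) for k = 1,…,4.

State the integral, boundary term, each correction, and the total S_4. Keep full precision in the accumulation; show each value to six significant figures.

The integral term ∫_9^21 1/x^2 dx = 0.0634921.
Boundary: ½(f(9) + f(21)) = ½(0.0123457 + 0.00226757) = 0.00730663.
So far: 0.0707987.
Correction k=1: B_{2}/2! · (f^{(1)}(21) − f^{(1)}(9)) = 1/12 · (-0.000215959 − (-0.00274348)) = 0.000210627.
After k=1: 0.0710093.
Correction k=2: B_{4}/4! · (f^{(3)}(21) − f^{(3)}(9)) = −1/720 · (-5.87645e-06 − (-0.000406442)) = -5.56341e-07.
After k=2: 0.0710088.
Correction k=3: B_{6}/6! · (f^{(5)}(21) − f^{(5)}(9)) = 1/30240 · (-3.99758e-07 − (-0.000150534)) = 4.96476e-09.
After k=3: 0.0710088.
Correction k=4: B_{8}/8! · (f^{(7)}(21) − f^{(7)}(9)) = −1/1209600 · (-5.07630e-08 − (-0.000104073)) = -8.59972e-11.

S_4 ≈ 0.0710088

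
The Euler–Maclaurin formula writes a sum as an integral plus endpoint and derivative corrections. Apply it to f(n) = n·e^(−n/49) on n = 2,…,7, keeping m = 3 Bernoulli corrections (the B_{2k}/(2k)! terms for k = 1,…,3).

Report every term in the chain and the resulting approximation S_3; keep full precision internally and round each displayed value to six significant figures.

The integral term ∫_2^7 x·e^(−x/49) dx = 20.3406.
Boundary: ½(f(2) + f(7)) = ½(1.92001 + 6.06815) = 3.99408.
So far: 24.3347.
Order-1 term: 1/12 · (0.743038 − 0.920822) = -0.0148153.
After k=1: 24.3199.
Order-2 term: −1/720 · (0.00103157 − 0.00118319) = 2.10583e-07.
After k=2: 24.3199.
Order-3 term: 1/30240 · (7.30389e-07 − 8.25847e-07) = -3.15666e-12.

S_3 ≈ 24.3199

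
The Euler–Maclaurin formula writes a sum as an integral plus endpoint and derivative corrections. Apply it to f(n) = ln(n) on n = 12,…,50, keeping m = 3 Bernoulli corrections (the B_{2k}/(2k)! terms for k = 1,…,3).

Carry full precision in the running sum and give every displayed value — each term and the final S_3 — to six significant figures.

Integral: ∫_12^50 ln(x) dx = 127.782.
½[f(12) + f(50)] = ½[2.48491 + 3.91202] = 3.19846.
So far: 130.981.
Order-1 term: 1/12 · (0.0200000 − 0.0833333) = -0.00527778.
Running total after k=1: 130.975.
Order-2 term: −1/720 · (1.60000e-05 − 0.00115741) = 1.58529e-06.
Running total after k=2: 130.975.
Order-3 term: 1/30240 · (7.68000e-08 − 9.64506e-05) = -3.18696e-09.

S_3 ≈ 130.975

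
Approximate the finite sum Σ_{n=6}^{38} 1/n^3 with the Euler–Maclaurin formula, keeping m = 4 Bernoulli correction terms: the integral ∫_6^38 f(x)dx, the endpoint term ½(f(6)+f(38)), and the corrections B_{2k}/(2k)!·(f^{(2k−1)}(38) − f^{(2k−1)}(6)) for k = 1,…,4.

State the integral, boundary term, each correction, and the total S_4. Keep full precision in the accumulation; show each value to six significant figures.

Integral: ∫_6^38 1/x^3 dx = 0.0135426.
Endpoint term: (f(6) + f(38))/2 = (0.00462963 + 1.82242e-05)/2 = 0.00232393.
So far: 0.0158666.
Order-1 term: 1/12 · (-1.43876e-06 − (-0.00231481)) = 0.000192781.
Running total after k=1: 0.0160593.
Order-2 term: −1/720 · (-1.99274e-08 − (-0.00128601)) = -1.78609e-06.
Running total after k=2: 0.0160576.
Order-3 term: 1/30240 · (-5.79605e-10 − (-0.00150034)) = 4.96145e-08.
Running total after k=3: 0.0160576.
Order-4 term: −1/1209600 · (-2.88999e-11 − (-0.00300069)) = -2.48073e-09.

S_4 ≈ 0.0160576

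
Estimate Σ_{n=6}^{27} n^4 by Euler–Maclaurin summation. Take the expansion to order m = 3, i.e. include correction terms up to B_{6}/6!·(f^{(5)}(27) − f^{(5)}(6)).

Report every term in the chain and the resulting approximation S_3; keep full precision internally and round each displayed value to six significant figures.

S_3 ≈ 3.14108e+06

Integral: ∫_6^27 x^4 dx = 2.86823e+06.
Endpoint term: (f(6) + f(27))/2 = (1296.00 + 531441)/2 = 266368.
So far: 3.13459e+06.
Order-1 term: 1/12 · (78732.0 − 864.000) = 6489.00.
Partial sum through k=1: 3.14108e+06.
Order-2 term: −1/720 · (648.000 − 144.000) = -0.700000.
Partial sum through k=2: 3.14108e+06.
Order-3 term: 1/30240 · (0.00000 − 0.00000) = 0.00000.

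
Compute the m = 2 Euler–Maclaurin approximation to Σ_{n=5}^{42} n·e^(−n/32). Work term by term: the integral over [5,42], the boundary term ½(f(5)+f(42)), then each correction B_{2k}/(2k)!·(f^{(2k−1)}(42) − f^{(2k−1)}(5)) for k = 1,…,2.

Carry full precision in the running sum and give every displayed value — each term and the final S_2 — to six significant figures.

S_2 ≈ 383.114

∫_5^42 x·e^(−x/32) dx evaluates to 375.390.
½[f(5) + f(42)] = ½[4.27673 + 11.3041] = 7.79044.
So far: 383.181.
Order-1 term: 1/12 · (-0.0841082 − 0.721698) = -0.0671505.
After k=1: 383.114.
Order-2 term: −1/720 · (0.000443540 − 0.00237538) = 2.68311e-06.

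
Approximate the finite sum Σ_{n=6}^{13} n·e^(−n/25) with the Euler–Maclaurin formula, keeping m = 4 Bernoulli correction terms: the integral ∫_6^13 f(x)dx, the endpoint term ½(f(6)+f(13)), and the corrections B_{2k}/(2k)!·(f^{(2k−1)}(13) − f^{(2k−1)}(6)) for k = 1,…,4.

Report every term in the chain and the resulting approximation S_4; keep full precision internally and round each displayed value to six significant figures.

S_4 ≈ 51.0403

Integral: ∫_6^13 x·e^(−x/25) dx = 44.8421.
Boundary: ½(f(6) + f(13)) = ½(4.71977 + 7.72877) = 6.22427.
Running total after boundary: 51.0663.
Correction k=1: B_{2}/2! · (f^{(1)}(13) − f^{(1)}(6)) = 1/12 · (0.285370 − 0.597837) = -0.0260389.
Partial sum through k=1: 51.0403.
Correction k=2: B_{4}/4! · (f^{(3)}(13) − f^{(3)}(6)) = −1/720 · (0.00235906 − 0.00347375) = 1.54818e-06.
Partial sum through k=2: 51.0403.
Correction k=3: B_{6}/6! · (f^{(5)}(13) − f^{(5)}(6)) = 1/30240 · (6.81844e-06 − 9.58553e-06) = -9.15045e-11.
Partial sum through k=3: 51.0403.
Correction k=4: B_{8}/8! · (f^{(7)}(13) − f^{(7)}(6)) = −1/1209600 · (1.57798e-08 − 2.17809e-08) = 4.96122e-15.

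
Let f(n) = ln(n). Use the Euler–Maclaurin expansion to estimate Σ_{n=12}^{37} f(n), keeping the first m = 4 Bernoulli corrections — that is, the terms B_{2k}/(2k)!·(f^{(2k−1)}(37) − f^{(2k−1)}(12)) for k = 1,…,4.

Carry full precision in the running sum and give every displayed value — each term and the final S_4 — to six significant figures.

Integral: ∫_12^37 ln(x) dx = 78.7851.
½[f(12) + f(37)] = ½[2.48491 + 3.61092] = 3.04791.
Integral + boundary = 81.8330.
Correction k=1: B_{2}/2! · (f^{(1)}(37) − f^{(1)}(12)) = 1/12 · (0.0270270 − 0.0833333) = -0.00469219.
Partial sum through k=1: 81.8283.
Correction k=2: B_{4}/4! · (f^{(3)}(37) − f^{(3)}(12)) = −1/720 · (3.94843e-05 − 0.00115741) = 1.55267e-06.
Partial sum through k=2: 81.8283.
Correction k=3: B_{6}/6! · (f^{(5)}(37) − f^{(5)}(12)) = 1/30240 · (3.46101e-07 − 9.64506e-05) = -3.17806e-09.
Partial sum through k=3: 81.8283.
Correction k=4: B_{8}/8! · (f^{(7)}(37) − f^{(7)}(12)) = −1/1209600 · (7.58439e-09 − 2.00939e-05) = 1.66057e-11.

S_4 ≈ 81.8283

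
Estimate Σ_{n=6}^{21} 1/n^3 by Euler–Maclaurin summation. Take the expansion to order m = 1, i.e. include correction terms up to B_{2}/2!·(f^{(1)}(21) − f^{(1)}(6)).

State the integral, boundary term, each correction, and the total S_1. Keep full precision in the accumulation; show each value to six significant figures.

Integral: ∫_6^21 1/x^3 dx = 0.0127551.
Boundary: ½(f(6) + f(21)) = ½(0.00462963 + 0.000107980) = 0.00236880.
Running total after boundary: 0.0151239.
Order-1 term: 1/12 · (-1.54257e-05 − (-0.00231481)) = 0.000191616.

S_1 ≈ 0.0153155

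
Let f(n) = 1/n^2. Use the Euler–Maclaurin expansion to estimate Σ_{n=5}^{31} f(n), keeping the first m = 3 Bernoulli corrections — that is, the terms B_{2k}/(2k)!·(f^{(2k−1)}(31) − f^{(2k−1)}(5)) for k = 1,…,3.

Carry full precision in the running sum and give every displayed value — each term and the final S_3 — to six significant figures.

Integral: ∫_5^31 1/x^2 dx = 0.167742.
Endpoint term: (f(5) + f(31))/2 = (0.0400000 + 0.00104058)/2 = 0.0205203.
Integral + boundary = 0.188262.
k=1: B_{2}/(2)! × [f^{(1)}(31) − f^{(1)}(5)] = 1/12 × (-6.71344e-05 − (-0.0160000)) = 0.00132774.
Running total after k=1: 0.189590.
k=2: B_{4}/(4)! × [f^{(3)}(31) − f^{(3)}(5)] = −1/720 × (-8.38306e-07 − (-0.00768000)) = -1.06655e-05.
Running total after k=2: 0.189579.
k=3: B_{6}/(6)! × [f^{(5)}(31) − f^{(5)}(5)] = 1/30240 × (-2.61698e-08 − (-0.00921600)) = 3.04761e-07.

S_3 ≈ 0.189580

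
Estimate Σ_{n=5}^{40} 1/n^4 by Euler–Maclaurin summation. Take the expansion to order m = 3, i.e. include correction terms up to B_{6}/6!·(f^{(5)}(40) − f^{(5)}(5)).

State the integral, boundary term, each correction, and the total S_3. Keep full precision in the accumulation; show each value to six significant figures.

S_3 ≈ 0.00356630

∫_5^40 1/x^4 dx evaluates to 0.00266146.
Endpoint term: (f(5) + f(40))/2 = (0.00160000 + 3.90625e-07)/2 = 0.000800195.
Running total after boundary: 0.00346165.
Correction k=1: B_{2}/2! · (f^{(1)}(40) − f^{(1)}(5)) = 1/12 · (-3.90625e-08 − (-0.00128000)) = 0.000106663.
Running total after k=1: 0.00356832.
Correction k=2: B_{4}/4! · (f^{(3)}(40) − f^{(3)}(5)) = −1/720 · (-7.32422e-10 − (-0.00153600)) = -2.13333e-06.
Running total after k=2: 0.00356618.
Correction k=3: B_{6}/6! · (f^{(5)}(40) − f^{(5)}(5)) = 1/30240 · (-2.56348e-11 − (-0.00344064)) = 1.13778e-07.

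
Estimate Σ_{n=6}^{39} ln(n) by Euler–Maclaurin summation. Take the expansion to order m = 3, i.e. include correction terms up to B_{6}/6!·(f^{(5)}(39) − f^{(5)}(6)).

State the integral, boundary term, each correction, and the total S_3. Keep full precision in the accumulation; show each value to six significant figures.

The integral term ∫_6^39 ln(x) dx = 99.1283.
Endpoint term: (f(6) + f(39))/2 = (1.79176 + 3.66356)/2 = 2.72766.
Integral + boundary = 101.856.
k=1: B_{2}/(2)! × [f^{(1)}(39) − f^{(1)}(6)] = 1/12 × (0.0256410 − 0.166667) = -0.0117521.
Running total after k=1: 101.844.
k=2: B_{4}/(4)! × [f^{(3)}(39) − f^{(3)}(6)] = −1/720 × (3.37160e-05 − 0.00925926) = 1.28133e-05.
Running total after k=2: 101.844.
k=3: B_{6}/(6)! × [f^{(5)}(39) − f^{(5)}(6)] = 1/30240 × (2.66004e-07 − 0.00308642) = -1.02055e-07.

S_3 ≈ 101.844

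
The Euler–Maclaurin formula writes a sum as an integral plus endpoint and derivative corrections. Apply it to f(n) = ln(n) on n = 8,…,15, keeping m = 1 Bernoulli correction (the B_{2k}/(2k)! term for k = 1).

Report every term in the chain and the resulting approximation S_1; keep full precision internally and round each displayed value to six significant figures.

Integral: ∫_8^15 ln(x) dx = 16.9852.
½[f(8) + f(15)] = ½[2.07944 + 2.70805] = 2.39375.
So far: 19.3790.
k=1: B_{2}/(2)! × [f^{(1)}(15) − f^{(1)}(8)] = 1/12 × (0.0666667 − 0.125000) = -0.00486111.

S_1 ≈ 19.3741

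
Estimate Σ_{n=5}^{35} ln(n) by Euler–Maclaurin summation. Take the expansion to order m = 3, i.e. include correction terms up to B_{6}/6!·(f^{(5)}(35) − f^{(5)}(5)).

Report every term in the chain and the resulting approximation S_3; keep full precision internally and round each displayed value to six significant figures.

Integral: ∫_5^35 ln(x) dx = 86.3900.
½[f(5) + f(35)] = ½[1.60944 + 3.55535] = 2.58239.
Integral + boundary = 88.9724.
Order-1 term: 1/12 · (0.0285714 − 0.200000) = -0.0142857.
Running total after k=1: 88.9581.
Order-2 term: −1/720 · (4.66472e-05 − 0.0160000) = 2.21574e-05.
Running total after k=2: 88.9581.
Order-3 term: 1/30240 · (4.56952e-07 − 0.00768000) = -2.53953e-07.

S_3 ≈ 88.9581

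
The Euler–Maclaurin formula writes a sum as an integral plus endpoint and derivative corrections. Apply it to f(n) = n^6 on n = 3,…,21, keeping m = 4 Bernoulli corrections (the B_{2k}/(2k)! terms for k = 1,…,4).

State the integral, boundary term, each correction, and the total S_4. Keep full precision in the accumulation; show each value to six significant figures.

Integral: ∫_3^21 x^6 dx = 2.57298e+08.
Boundary: ½(f(3) + f(21)) = ½(729.000 + 8.57661e+07) = 4.28834e+07.
So far: 3.00181e+08.
Order-1 term: 1/12 · (2.45046e+07 − 1458.00) = 2.04193e+06.
Partial sum through k=1: 3.02223e+08.
Order-2 term: −1/720 · (1.11132e+06 − 3240.00) = -1539.00.
Partial sum through k=2: 3.02222e+08.
Order-3 term: 1/30240 · (15120.0 − 2160.00) = 0.428571.
Partial sum through k=3: 3.02222e+08.
Order-4 term: −1/1209600 · (0.00000 − 0.00000) = 0.00000.

S_4 ≈ 3.02222e+08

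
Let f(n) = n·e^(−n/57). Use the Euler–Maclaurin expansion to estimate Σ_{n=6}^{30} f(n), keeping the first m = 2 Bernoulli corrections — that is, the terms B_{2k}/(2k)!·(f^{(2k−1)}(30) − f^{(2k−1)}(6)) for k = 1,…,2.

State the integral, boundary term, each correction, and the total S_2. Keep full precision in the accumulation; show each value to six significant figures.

∫_6^30 x·e^(−x/57) dx evaluates to 302.549.
Boundary: ½(f(6) + f(30)) = ½(5.40053 + 17.7233) = 11.5619.
Integral + boundary = 314.111.
Correction k=1: B_{2}/2! · (f^{(1)}(30) − f^{(1)}(6)) = 1/12 · (0.279842 − 0.805342) = -0.0437916.
After k=1: 314.067.
Correction k=2: B_{4}/4! · (f^{(3)}(30) − f^{(3)}(6)) = −1/720 · (0.000449799 − 0.000801944) = 4.89091e-07.

S_2 ≈ 314.067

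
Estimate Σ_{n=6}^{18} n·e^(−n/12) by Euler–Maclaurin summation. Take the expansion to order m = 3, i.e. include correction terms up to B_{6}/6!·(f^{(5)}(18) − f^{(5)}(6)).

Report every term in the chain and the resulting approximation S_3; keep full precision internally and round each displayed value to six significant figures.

S_3 ≈ 54.4770

∫_6^18 x·e^(−x/12) dx evaluates to 50.6838.
Endpoint term: (f(6) + f(18))/2 = (3.63918 + 4.01634)/2 = 3.82776.
Integral + boundary = 54.5115.
Order-1 term: 1/12 · (-0.111565 − 0.303265) = -0.0345692.
Partial sum through k=1: 54.4770.
Order-2 term: −1/720 · (0.00232427 − 0.0105300) = 1.13969e-05.
Partial sum through k=2: 54.4770.
Order-3 term: 1/30240 · (3.76618e-05 − 0.000131626) = -3.10727e-09.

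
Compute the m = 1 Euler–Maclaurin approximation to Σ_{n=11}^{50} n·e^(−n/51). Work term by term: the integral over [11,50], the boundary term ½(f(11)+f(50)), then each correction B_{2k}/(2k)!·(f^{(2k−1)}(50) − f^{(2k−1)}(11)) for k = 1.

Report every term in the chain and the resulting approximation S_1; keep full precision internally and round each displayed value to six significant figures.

S_1 ≈ 629.825

∫_11^50 x·e^(−x/51) dx evaluates to 616.065.
Endpoint term: (f(11) + f(50))/2 = (8.86587 + 18.7582)/2 = 13.8120.
Running total after boundary: 629.877.
k=1: B_{2}/(2)! × [f^{(1)}(50) − f^{(1)}(11)] = 1/12 × (0.00735616 − 0.632148) = -0.0520659.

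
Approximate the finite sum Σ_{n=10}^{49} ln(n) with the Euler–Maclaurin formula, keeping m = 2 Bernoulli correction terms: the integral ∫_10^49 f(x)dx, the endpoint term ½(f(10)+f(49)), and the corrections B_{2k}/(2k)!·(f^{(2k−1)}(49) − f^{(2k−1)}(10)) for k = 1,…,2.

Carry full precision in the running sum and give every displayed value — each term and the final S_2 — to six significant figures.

Integral: ∫_10^49 ln(x) dx = 128.673.
Boundary: ½(f(10) + f(49)) = ½(2.30259 + 3.89182) = 3.09720.
Running total after boundary: 131.771.
Order-1 term: 1/12 · (0.0204082 − 0.100000) = -0.00663265.
Partial sum through k=1: 131.764.
Order-2 term: −1/720 · (1.69997e-05 − 0.00200000) = 2.75417e-06.

S_2 ≈ 131.764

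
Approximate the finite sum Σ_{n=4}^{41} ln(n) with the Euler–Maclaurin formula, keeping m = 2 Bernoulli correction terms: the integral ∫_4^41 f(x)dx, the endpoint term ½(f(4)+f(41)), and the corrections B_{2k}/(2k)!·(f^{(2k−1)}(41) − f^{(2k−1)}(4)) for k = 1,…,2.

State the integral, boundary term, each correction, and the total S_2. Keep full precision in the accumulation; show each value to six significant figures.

S_2 ≈ 112.242

∫_4^41 ln(x) dx evaluates to 109.711.
Boundary: ½(f(4) + f(41)) = ½(1.38629 + 3.71357) = 2.54993.
Integral + boundary = 112.261.
k=1: B_{2}/(2)! × [f^{(1)}(41) − f^{(1)}(4)] = 1/12 × (0.0243902 − 0.250000) = -0.0188008.
Partial sum through k=1: 112.242.
k=2: B_{4}/(4)! × [f^{(3)}(41) − f^{(3)}(4)] = −1/720 × (2.90187e-05 − 0.0312500) = 4.33625e-05.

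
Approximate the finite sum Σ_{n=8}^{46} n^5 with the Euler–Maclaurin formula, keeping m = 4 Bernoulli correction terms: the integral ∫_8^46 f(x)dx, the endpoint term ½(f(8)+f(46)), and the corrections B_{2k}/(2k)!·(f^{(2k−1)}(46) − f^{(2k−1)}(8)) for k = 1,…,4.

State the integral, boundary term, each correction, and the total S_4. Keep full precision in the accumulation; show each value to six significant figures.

S_4 ≈ 1.68387e+09

Integral: ∫_8^46 x^5 dx = 1.57901e+09.
Endpoint term: (f(8) + f(46))/2 = (32768.0 + 2.05963e+08)/2 = 1.02998e+08.
Running total after boundary: 1.68200e+09.
k=1: B_{2}/(2)! × [f^{(1)}(46) − f^{(1)}(8)] = 1/12 × (2.23873e+07 − 20480.0) = 1.86390e+06.
Running total after k=1: 1.68387e+09.
k=2: B_{4}/(4)! × [f^{(3)}(46) − f^{(3)}(8)] = −1/720 × (126960 − 3840.00) = -171.000.
Running total after k=2: 1.68387e+09.
k=3: B_{6}/(6)! × [f^{(5)}(46) − f^{(5)}(8)] = 1/30240 × (120.000 − 120.000) = 0.00000.
Running total after k=3: 1.68387e+09.
k=4: B_{8}/(8)! × [f^{(7)}(46) − f^{(7)}(8)] = −1/1209600 × (0.00000 − 0.00000) = 0.00000.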